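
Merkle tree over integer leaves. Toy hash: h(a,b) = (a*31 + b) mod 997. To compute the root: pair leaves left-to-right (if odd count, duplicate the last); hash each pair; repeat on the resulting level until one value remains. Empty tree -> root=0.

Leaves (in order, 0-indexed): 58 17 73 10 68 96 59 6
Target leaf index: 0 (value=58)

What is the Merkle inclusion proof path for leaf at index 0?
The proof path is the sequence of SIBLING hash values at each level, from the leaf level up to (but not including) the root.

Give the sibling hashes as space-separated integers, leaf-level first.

L0 (leaves): [58, 17, 73, 10, 68, 96, 59, 6], target index=0
L1: h(58,17)=(58*31+17)%997=818 [pair 0] h(73,10)=(73*31+10)%997=279 [pair 1] h(68,96)=(68*31+96)%997=210 [pair 2] h(59,6)=(59*31+6)%997=838 [pair 3] -> [818, 279, 210, 838]
  Sibling for proof at L0: 17
L2: h(818,279)=(818*31+279)%997=712 [pair 0] h(210,838)=(210*31+838)%997=369 [pair 1] -> [712, 369]
  Sibling for proof at L1: 279
L3: h(712,369)=(712*31+369)%997=507 [pair 0] -> [507]
  Sibling for proof at L2: 369
Root: 507
Proof path (sibling hashes from leaf to root): [17, 279, 369]

Answer: 17 279 369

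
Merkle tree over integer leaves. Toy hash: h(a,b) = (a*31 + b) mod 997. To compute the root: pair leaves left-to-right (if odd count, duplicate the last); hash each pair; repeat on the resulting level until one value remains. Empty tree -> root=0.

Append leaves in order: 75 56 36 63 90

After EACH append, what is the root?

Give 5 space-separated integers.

After append 75 (leaves=[75]):
  L0: [75]
  root=75
After append 56 (leaves=[75, 56]):
  L0: [75, 56]
  L1: h(75,56)=(75*31+56)%997=387 -> [387]
  root=387
After append 36 (leaves=[75, 56, 36]):
  L0: [75, 56, 36]
  L1: h(75,56)=(75*31+56)%997=387 h(36,36)=(36*31+36)%997=155 -> [387, 155]
  L2: h(387,155)=(387*31+155)%997=188 -> [188]
  root=188
After append 63 (leaves=[75, 56, 36, 63]):
  L0: [75, 56, 36, 63]
  L1: h(75,56)=(75*31+56)%997=387 h(36,63)=(36*31+63)%997=182 -> [387, 182]
  L2: h(387,182)=(387*31+182)%997=215 -> [215]
  root=215
After append 90 (leaves=[75, 56, 36, 63, 90]):
  L0: [75, 56, 36, 63, 90]
  L1: h(75,56)=(75*31+56)%997=387 h(36,63)=(36*31+63)%997=182 h(90,90)=(90*31+90)%997=886 -> [387, 182, 886]
  L2: h(387,182)=(387*31+182)%997=215 h(886,886)=(886*31+886)%997=436 -> [215, 436]
  L3: h(215,436)=(215*31+436)%997=122 -> [122]
  root=122

Answer: 75 387 188 215 122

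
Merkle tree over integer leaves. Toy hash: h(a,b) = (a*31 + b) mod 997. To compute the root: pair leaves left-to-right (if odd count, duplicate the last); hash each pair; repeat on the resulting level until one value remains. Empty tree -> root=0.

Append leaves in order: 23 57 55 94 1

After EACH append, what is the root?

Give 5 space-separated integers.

After append 23 (leaves=[23]):
  L0: [23]
  root=23
After append 57 (leaves=[23, 57]):
  L0: [23, 57]
  L1: h(23,57)=(23*31+57)%997=770 -> [770]
  root=770
After append 55 (leaves=[23, 57, 55]):
  L0: [23, 57, 55]
  L1: h(23,57)=(23*31+57)%997=770 h(55,55)=(55*31+55)%997=763 -> [770, 763]
  L2: h(770,763)=(770*31+763)%997=705 -> [705]
  root=705
After append 94 (leaves=[23, 57, 55, 94]):
  L0: [23, 57, 55, 94]
  L1: h(23,57)=(23*31+57)%997=770 h(55,94)=(55*31+94)%997=802 -> [770, 802]
  L2: h(770,802)=(770*31+802)%997=744 -> [744]
  root=744
After append 1 (leaves=[23, 57, 55, 94, 1]):
  L0: [23, 57, 55, 94, 1]
  L1: h(23,57)=(23*31+57)%997=770 h(55,94)=(55*31+94)%997=802 h(1,1)=(1*31+1)%997=32 -> [770, 802, 32]
  L2: h(770,802)=(770*31+802)%997=744 h(32,32)=(32*31+32)%997=27 -> [744, 27]
  L3: h(744,27)=(744*31+27)%997=160 -> [160]
  root=160

Answer: 23 770 705 744 160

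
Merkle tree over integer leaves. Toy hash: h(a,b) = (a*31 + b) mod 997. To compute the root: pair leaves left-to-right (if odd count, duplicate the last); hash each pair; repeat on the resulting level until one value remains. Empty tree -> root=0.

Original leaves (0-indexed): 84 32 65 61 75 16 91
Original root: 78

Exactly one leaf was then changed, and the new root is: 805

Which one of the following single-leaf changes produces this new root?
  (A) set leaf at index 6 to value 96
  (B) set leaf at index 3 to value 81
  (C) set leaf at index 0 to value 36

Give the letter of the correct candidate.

Original leaves: [84, 32, 65, 61, 75, 16, 91]
Target new root: 805
Try each candidate change and compute the resulting root:
Candidate A: set leaf[6] = 96 -> leaves = [84, 32, 65, 61, 75, 16, 96]
  L0: [84, 32, 65, 61, 75, 16, 96]
  L1: h(84,32)=(84*31+32)%997=642 h(65,61)=(65*31+61)%997=82 h(75,16)=(75*31+16)%997=347 h(96,96)=(96*31+96)%997=81 -> [642, 82, 347, 81]
  L2: h(642,82)=(642*31+82)%997=44 h(347,81)=(347*31+81)%997=868 -> [44, 868]
  L3: h(44,868)=(44*31+868)%997=238 -> [238]
  root = 238 != target 805
Candidate B: set leaf[3] = 81 -> leaves = [84, 32, 65, 81, 75, 16, 91]
  L0: [84, 32, 65, 81, 75, 16, 91]
  L1: h(84,32)=(84*31+32)%997=642 h(65,81)=(65*31+81)%997=102 h(75,16)=(75*31+16)%997=347 h(91,91)=(91*31+91)%997=918 -> [642, 102, 347, 918]
  L2: h(642,102)=(642*31+102)%997=64 h(347,918)=(347*31+918)%997=708 -> [64, 708]
  L3: h(64,708)=(64*31+708)%997=698 -> [698]
  root = 698 != target 805
Candidate C: set leaf[0] = 36 -> leaves = [36, 32, 65, 61, 75, 16, 91]
  L0: [36, 32, 65, 61, 75, 16, 91]
  L1: h(36,32)=(36*31+32)%997=151 h(65,61)=(65*31+61)%997=82 h(75,16)=(75*31+16)%997=347 h(91,91)=(91*31+91)%997=918 -> [151, 82, 347, 918]
  L2: h(151,82)=(151*31+82)%997=775 h(347,918)=(347*31+918)%997=708 -> [775, 708]
  L3: h(775,708)=(775*31+708)%997=805 -> [805]
  root = 805 == target 805  ** MATCH **
Candidate C produces the target root.

Answer: C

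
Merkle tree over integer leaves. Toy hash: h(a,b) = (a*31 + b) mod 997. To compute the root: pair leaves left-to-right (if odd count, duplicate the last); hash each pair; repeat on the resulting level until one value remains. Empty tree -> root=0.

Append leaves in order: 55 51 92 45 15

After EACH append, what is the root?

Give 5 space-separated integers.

Answer: 55 759 551 504 77

Derivation:
After append 55 (leaves=[55]):
  L0: [55]
  root=55
After append 51 (leaves=[55, 51]):
  L0: [55, 51]
  L1: h(55,51)=(55*31+51)%997=759 -> [759]
  root=759
After append 92 (leaves=[55, 51, 92]):
  L0: [55, 51, 92]
  L1: h(55,51)=(55*31+51)%997=759 h(92,92)=(92*31+92)%997=950 -> [759, 950]
  L2: h(759,950)=(759*31+950)%997=551 -> [551]
  root=551
After append 45 (leaves=[55, 51, 92, 45]):
  L0: [55, 51, 92, 45]
  L1: h(55,51)=(55*31+51)%997=759 h(92,45)=(92*31+45)%997=903 -> [759, 903]
  L2: h(759,903)=(759*31+903)%997=504 -> [504]
  root=504
After append 15 (leaves=[55, 51, 92, 45, 15]):
  L0: [55, 51, 92, 45, 15]
  L1: h(55,51)=(55*31+51)%997=759 h(92,45)=(92*31+45)%997=903 h(15,15)=(15*31+15)%997=480 -> [759, 903, 480]
  L2: h(759,903)=(759*31+903)%997=504 h(480,480)=(480*31+480)%997=405 -> [504, 405]
  L3: h(504,405)=(504*31+405)%997=77 -> [77]
  root=77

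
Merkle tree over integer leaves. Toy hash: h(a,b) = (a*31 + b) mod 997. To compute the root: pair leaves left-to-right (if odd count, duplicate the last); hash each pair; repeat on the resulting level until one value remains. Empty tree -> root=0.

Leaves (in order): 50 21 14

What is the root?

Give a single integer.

L0: [50, 21, 14]
L1: h(50,21)=(50*31+21)%997=574 h(14,14)=(14*31+14)%997=448 -> [574, 448]
L2: h(574,448)=(574*31+448)%997=296 -> [296]

Answer: 296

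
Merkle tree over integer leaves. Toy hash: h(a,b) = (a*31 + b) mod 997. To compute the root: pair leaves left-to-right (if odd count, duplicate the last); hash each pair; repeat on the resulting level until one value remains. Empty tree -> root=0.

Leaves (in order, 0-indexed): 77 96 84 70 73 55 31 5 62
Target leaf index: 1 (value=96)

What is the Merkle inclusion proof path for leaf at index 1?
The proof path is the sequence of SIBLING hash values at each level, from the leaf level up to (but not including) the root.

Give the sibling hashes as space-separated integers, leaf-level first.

L0 (leaves): [77, 96, 84, 70, 73, 55, 31, 5, 62], target index=1
L1: h(77,96)=(77*31+96)%997=489 [pair 0] h(84,70)=(84*31+70)%997=680 [pair 1] h(73,55)=(73*31+55)%997=324 [pair 2] h(31,5)=(31*31+5)%997=966 [pair 3] h(62,62)=(62*31+62)%997=987 [pair 4] -> [489, 680, 324, 966, 987]
  Sibling for proof at L0: 77
L2: h(489,680)=(489*31+680)%997=884 [pair 0] h(324,966)=(324*31+966)%997=43 [pair 1] h(987,987)=(987*31+987)%997=677 [pair 2] -> [884, 43, 677]
  Sibling for proof at L1: 680
L3: h(884,43)=(884*31+43)%997=528 [pair 0] h(677,677)=(677*31+677)%997=727 [pair 1] -> [528, 727]
  Sibling for proof at L2: 43
L4: h(528,727)=(528*31+727)%997=146 [pair 0] -> [146]
  Sibling for proof at L3: 727
Root: 146
Proof path (sibling hashes from leaf to root): [77, 680, 43, 727]

Answer: 77 680 43 727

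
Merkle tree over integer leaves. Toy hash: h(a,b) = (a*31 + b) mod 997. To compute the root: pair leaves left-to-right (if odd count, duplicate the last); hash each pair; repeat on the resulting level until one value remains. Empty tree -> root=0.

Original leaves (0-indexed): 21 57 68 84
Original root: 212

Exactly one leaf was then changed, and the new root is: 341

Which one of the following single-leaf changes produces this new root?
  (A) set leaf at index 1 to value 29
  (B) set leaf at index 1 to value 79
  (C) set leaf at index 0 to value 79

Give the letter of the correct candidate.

Original leaves: [21, 57, 68, 84]
Target new root: 341
Try each candidate change and compute the resulting root:
Candidate A: set leaf[1] = 29 -> leaves = [21, 29, 68, 84]
  L0: [21, 29, 68, 84]
  L1: h(21,29)=(21*31+29)%997=680 h(68,84)=(68*31+84)%997=198 -> [680, 198]
  L2: h(680,198)=(680*31+198)%997=341 -> [341]
  root = 341 == target 341  ** MATCH **
Candidate B: set leaf[1] = 79 -> leaves = [21, 79, 68, 84]
  L0: [21, 79, 68, 84]
  L1: h(21,79)=(21*31+79)%997=730 h(68,84)=(68*31+84)%997=198 -> [730, 198]
  L2: h(730,198)=(730*31+198)%997=894 -> [894]
  root = 894 != target 341
Candidate C: set leaf[0] = 79 -> leaves = [79, 57, 68, 84]
  L0: [79, 57, 68, 84]
  L1: h(79,57)=(79*31+57)%997=512 h(68,84)=(68*31+84)%997=198 -> [512, 198]
  L2: h(512,198)=(512*31+198)%997=118 -> [118]
  root = 118 != target 341
Candidate A produces the target root.

Answer: A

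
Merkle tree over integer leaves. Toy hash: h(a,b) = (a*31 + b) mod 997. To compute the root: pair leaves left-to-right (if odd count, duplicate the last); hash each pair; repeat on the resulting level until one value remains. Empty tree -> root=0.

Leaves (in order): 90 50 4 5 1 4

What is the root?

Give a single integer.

Answer: 585

Derivation:
L0: [90, 50, 4, 5, 1, 4]
L1: h(90,50)=(90*31+50)%997=846 h(4,5)=(4*31+5)%997=129 h(1,4)=(1*31+4)%997=35 -> [846, 129, 35]
L2: h(846,129)=(846*31+129)%997=433 h(35,35)=(35*31+35)%997=123 -> [433, 123]
L3: h(433,123)=(433*31+123)%997=585 -> [585]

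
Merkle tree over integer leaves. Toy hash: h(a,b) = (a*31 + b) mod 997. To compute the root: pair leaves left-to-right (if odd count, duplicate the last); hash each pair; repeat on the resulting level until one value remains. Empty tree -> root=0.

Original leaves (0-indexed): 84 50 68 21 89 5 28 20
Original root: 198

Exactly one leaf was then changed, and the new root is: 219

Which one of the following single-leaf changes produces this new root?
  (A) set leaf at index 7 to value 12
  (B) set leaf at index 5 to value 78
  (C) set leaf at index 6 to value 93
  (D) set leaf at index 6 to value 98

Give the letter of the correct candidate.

Original leaves: [84, 50, 68, 21, 89, 5, 28, 20]
Target new root: 219
Try each candidate change and compute the resulting root:
Candidate A: set leaf[7] = 12 -> leaves = [84, 50, 68, 21, 89, 5, 28, 12]
  L0: [84, 50, 68, 21, 89, 5, 28, 12]
  L1: h(84,50)=(84*31+50)%997=660 h(68,21)=(68*31+21)%997=135 h(89,5)=(89*31+5)%997=770 h(28,12)=(28*31+12)%997=880 -> [660, 135, 770, 880]
  L2: h(660,135)=(660*31+135)%997=655 h(770,880)=(770*31+880)%997=822 -> [655, 822]
  L3: h(655,822)=(655*31+822)%997=190 -> [190]
  root = 190 != target 219
Candidate B: set leaf[5] = 78 -> leaves = [84, 50, 68, 21, 89, 78, 28, 20]
  L0: [84, 50, 68, 21, 89, 78, 28, 20]
  L1: h(84,50)=(84*31+50)%997=660 h(68,21)=(68*31+21)%997=135 h(89,78)=(89*31+78)%997=843 h(28,20)=(28*31+20)%997=888 -> [660, 135, 843, 888]
  L2: h(660,135)=(660*31+135)%997=655 h(843,888)=(843*31+888)%997=102 -> [655, 102]
  L3: h(655,102)=(655*31+102)%997=467 -> [467]
  root = 467 != target 219
Candidate C: set leaf[6] = 93 -> leaves = [84, 50, 68, 21, 89, 5, 93, 20]
  L0: [84, 50, 68, 21, 89, 5, 93, 20]
  L1: h(84,50)=(84*31+50)%997=660 h(68,21)=(68*31+21)%997=135 h(89,5)=(89*31+5)%997=770 h(93,20)=(93*31+20)%997=909 -> [660, 135, 770, 909]
  L2: h(660,135)=(660*31+135)%997=655 h(770,909)=(770*31+909)%997=851 -> [655, 851]
  L3: h(655,851)=(655*31+851)%997=219 -> [219]
  root = 219 == target 219  ** MATCH **
Candidate D: set leaf[6] = 98 -> leaves = [84, 50, 68, 21, 89, 5, 98, 20]
  L0: [84, 50, 68, 21, 89, 5, 98, 20]
  L1: h(84,50)=(84*31+50)%997=660 h(68,21)=(68*31+21)%997=135 h(89,5)=(89*31+5)%997=770 h(98,20)=(98*31+20)%997=67 -> [660, 135, 770, 67]
  L2: h(660,135)=(660*31+135)%997=655 h(770,67)=(770*31+67)%997=9 -> [655, 9]
  L3: h(655,9)=(655*31+9)%997=374 -> [374]
  root = 374 != target 219
Candidate C produces the target root.

Answer: C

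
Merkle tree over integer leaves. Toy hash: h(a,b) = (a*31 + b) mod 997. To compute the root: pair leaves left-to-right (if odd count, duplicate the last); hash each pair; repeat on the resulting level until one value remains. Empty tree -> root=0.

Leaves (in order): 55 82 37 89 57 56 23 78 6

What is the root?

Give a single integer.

Answer: 46

Derivation:
L0: [55, 82, 37, 89, 57, 56, 23, 78, 6]
L1: h(55,82)=(55*31+82)%997=790 h(37,89)=(37*31+89)%997=239 h(57,56)=(57*31+56)%997=826 h(23,78)=(23*31+78)%997=791 h(6,6)=(6*31+6)%997=192 -> [790, 239, 826, 791, 192]
L2: h(790,239)=(790*31+239)%997=801 h(826,791)=(826*31+791)%997=475 h(192,192)=(192*31+192)%997=162 -> [801, 475, 162]
L3: h(801,475)=(801*31+475)%997=381 h(162,162)=(162*31+162)%997=199 -> [381, 199]
L4: h(381,199)=(381*31+199)%997=46 -> [46]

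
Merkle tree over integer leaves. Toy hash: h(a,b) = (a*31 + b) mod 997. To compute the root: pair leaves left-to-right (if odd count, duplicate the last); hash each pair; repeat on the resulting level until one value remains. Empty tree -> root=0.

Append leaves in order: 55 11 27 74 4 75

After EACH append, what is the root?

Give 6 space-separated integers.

After append 55 (leaves=[55]):
  L0: [55]
  root=55
After append 11 (leaves=[55, 11]):
  L0: [55, 11]
  L1: h(55,11)=(55*31+11)%997=719 -> [719]
  root=719
After append 27 (leaves=[55, 11, 27]):
  L0: [55, 11, 27]
  L1: h(55,11)=(55*31+11)%997=719 h(27,27)=(27*31+27)%997=864 -> [719, 864]
  L2: h(719,864)=(719*31+864)%997=222 -> [222]
  root=222
After append 74 (leaves=[55, 11, 27, 74]):
  L0: [55, 11, 27, 74]
  L1: h(55,11)=(55*31+11)%997=719 h(27,74)=(27*31+74)%997=911 -> [719, 911]
  L2: h(719,911)=(719*31+911)%997=269 -> [269]
  root=269
After append 4 (leaves=[55, 11, 27, 74, 4]):
  L0: [55, 11, 27, 74, 4]
  L1: h(55,11)=(55*31+11)%997=719 h(27,74)=(27*31+74)%997=911 h(4,4)=(4*31+4)%997=128 -> [719, 911, 128]
  L2: h(719,911)=(719*31+911)%997=269 h(128,128)=(128*31+128)%997=108 -> [269, 108]
  L3: h(269,108)=(269*31+108)%997=471 -> [471]
  root=471
After append 75 (leaves=[55, 11, 27, 74, 4, 75]):
  L0: [55, 11, 27, 74, 4, 75]
  L1: h(55,11)=(55*31+11)%997=719 h(27,74)=(27*31+74)%997=911 h(4,75)=(4*31+75)%997=199 -> [719, 911, 199]
  L2: h(719,911)=(719*31+911)%997=269 h(199,199)=(199*31+199)%997=386 -> [269, 386]
  L3: h(269,386)=(269*31+386)%997=749 -> [749]
  root=749

Answer: 55 719 222 269 471 749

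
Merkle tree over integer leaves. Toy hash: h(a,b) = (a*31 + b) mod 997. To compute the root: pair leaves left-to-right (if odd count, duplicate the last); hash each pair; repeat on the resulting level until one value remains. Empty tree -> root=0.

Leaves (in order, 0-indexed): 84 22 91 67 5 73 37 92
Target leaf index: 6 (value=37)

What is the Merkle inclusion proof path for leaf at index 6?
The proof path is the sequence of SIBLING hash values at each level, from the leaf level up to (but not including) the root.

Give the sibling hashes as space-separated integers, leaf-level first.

L0 (leaves): [84, 22, 91, 67, 5, 73, 37, 92], target index=6
L1: h(84,22)=(84*31+22)%997=632 [pair 0] h(91,67)=(91*31+67)%997=894 [pair 1] h(5,73)=(5*31+73)%997=228 [pair 2] h(37,92)=(37*31+92)%997=242 [pair 3] -> [632, 894, 228, 242]
  Sibling for proof at L0: 92
L2: h(632,894)=(632*31+894)%997=546 [pair 0] h(228,242)=(228*31+242)%997=331 [pair 1] -> [546, 331]
  Sibling for proof at L1: 228
L3: h(546,331)=(546*31+331)%997=308 [pair 0] -> [308]
  Sibling for proof at L2: 546
Root: 308
Proof path (sibling hashes from leaf to root): [92, 228, 546]

Answer: 92 228 546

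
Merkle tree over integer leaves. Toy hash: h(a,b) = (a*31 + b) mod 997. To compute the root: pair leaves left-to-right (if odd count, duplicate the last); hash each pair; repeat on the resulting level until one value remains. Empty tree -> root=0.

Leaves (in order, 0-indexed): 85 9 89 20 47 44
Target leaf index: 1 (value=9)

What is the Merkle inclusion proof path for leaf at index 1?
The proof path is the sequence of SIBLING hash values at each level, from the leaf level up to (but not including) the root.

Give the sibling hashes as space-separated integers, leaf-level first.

L0 (leaves): [85, 9, 89, 20, 47, 44], target index=1
L1: h(85,9)=(85*31+9)%997=650 [pair 0] h(89,20)=(89*31+20)%997=785 [pair 1] h(47,44)=(47*31+44)%997=504 [pair 2] -> [650, 785, 504]
  Sibling for proof at L0: 85
L2: h(650,785)=(650*31+785)%997=995 [pair 0] h(504,504)=(504*31+504)%997=176 [pair 1] -> [995, 176]
  Sibling for proof at L1: 785
L3: h(995,176)=(995*31+176)%997=114 [pair 0] -> [114]
  Sibling for proof at L2: 176
Root: 114
Proof path (sibling hashes from leaf to root): [85, 785, 176]

Answer: 85 785 176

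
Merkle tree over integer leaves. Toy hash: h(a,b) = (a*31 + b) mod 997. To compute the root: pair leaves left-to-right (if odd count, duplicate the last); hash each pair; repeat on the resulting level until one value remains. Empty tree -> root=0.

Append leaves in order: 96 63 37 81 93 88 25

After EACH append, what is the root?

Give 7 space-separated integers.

After append 96 (leaves=[96]):
  L0: [96]
  root=96
After append 63 (leaves=[96, 63]):
  L0: [96, 63]
  L1: h(96,63)=(96*31+63)%997=48 -> [48]
  root=48
After append 37 (leaves=[96, 63, 37]):
  L0: [96, 63, 37]
  L1: h(96,63)=(96*31+63)%997=48 h(37,37)=(37*31+37)%997=187 -> [48, 187]
  L2: h(48,187)=(48*31+187)%997=678 -> [678]
  root=678
After append 81 (leaves=[96, 63, 37, 81]):
  L0: [96, 63, 37, 81]
  L1: h(96,63)=(96*31+63)%997=48 h(37,81)=(37*31+81)%997=231 -> [48, 231]
  L2: h(48,231)=(48*31+231)%997=722 -> [722]
  root=722
After append 93 (leaves=[96, 63, 37, 81, 93]):
  L0: [96, 63, 37, 81, 93]
  L1: h(96,63)=(96*31+63)%997=48 h(37,81)=(37*31+81)%997=231 h(93,93)=(93*31+93)%997=982 -> [48, 231, 982]
  L2: h(48,231)=(48*31+231)%997=722 h(982,982)=(982*31+982)%997=517 -> [722, 517]
  L3: h(722,517)=(722*31+517)%997=965 -> [965]
  root=965
After append 88 (leaves=[96, 63, 37, 81, 93, 88]):
  L0: [96, 63, 37, 81, 93, 88]
  L1: h(96,63)=(96*31+63)%997=48 h(37,81)=(37*31+81)%997=231 h(93,88)=(93*31+88)%997=977 -> [48, 231, 977]
  L2: h(48,231)=(48*31+231)%997=722 h(977,977)=(977*31+977)%997=357 -> [722, 357]
  L3: h(722,357)=(722*31+357)%997=805 -> [805]
  root=805
After append 25 (leaves=[96, 63, 37, 81, 93, 88, 25]):
  L0: [96, 63, 37, 81, 93, 88, 25]
  L1: h(96,63)=(96*31+63)%997=48 h(37,81)=(37*31+81)%997=231 h(93,88)=(93*31+88)%997=977 h(25,25)=(25*31+25)%997=800 -> [48, 231, 977, 800]
  L2: h(48,231)=(48*31+231)%997=722 h(977,800)=(977*31+800)%997=180 -> [722, 180]
  L3: h(722,180)=(722*31+180)%997=628 -> [628]
  root=628

Answer: 96 48 678 722 965 805 628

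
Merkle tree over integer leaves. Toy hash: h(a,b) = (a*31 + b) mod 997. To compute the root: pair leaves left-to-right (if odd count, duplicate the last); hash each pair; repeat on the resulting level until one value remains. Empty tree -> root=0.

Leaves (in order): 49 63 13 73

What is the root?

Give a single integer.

L0: [49, 63, 13, 73]
L1: h(49,63)=(49*31+63)%997=585 h(13,73)=(13*31+73)%997=476 -> [585, 476]
L2: h(585,476)=(585*31+476)%997=665 -> [665]

Answer: 665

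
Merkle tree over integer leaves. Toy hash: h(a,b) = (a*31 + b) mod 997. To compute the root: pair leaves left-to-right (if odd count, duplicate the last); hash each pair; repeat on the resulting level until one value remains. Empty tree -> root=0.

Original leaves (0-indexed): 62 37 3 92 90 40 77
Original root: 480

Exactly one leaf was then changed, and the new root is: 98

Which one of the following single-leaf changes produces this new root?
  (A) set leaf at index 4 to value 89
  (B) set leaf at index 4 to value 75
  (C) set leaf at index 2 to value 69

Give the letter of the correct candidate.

Original leaves: [62, 37, 3, 92, 90, 40, 77]
Target new root: 98
Try each candidate change and compute the resulting root:
Candidate A: set leaf[4] = 89 -> leaves = [62, 37, 3, 92, 89, 40, 77]
  L0: [62, 37, 3, 92, 89, 40, 77]
  L1: h(62,37)=(62*31+37)%997=962 h(3,92)=(3*31+92)%997=185 h(89,40)=(89*31+40)%997=805 h(77,77)=(77*31+77)%997=470 -> [962, 185, 805, 470]
  L2: h(962,185)=(962*31+185)%997=97 h(805,470)=(805*31+470)%997=500 -> [97, 500]
  L3: h(97,500)=(97*31+500)%997=516 -> [516]
  root = 516 != target 98
Candidate B: set leaf[4] = 75 -> leaves = [62, 37, 3, 92, 75, 40, 77]
  L0: [62, 37, 3, 92, 75, 40, 77]
  L1: h(62,37)=(62*31+37)%997=962 h(3,92)=(3*31+92)%997=185 h(75,40)=(75*31+40)%997=371 h(77,77)=(77*31+77)%997=470 -> [962, 185, 371, 470]
  L2: h(962,185)=(962*31+185)%997=97 h(371,470)=(371*31+470)%997=7 -> [97, 7]
  L3: h(97,7)=(97*31+7)%997=23 -> [23]
  root = 23 != target 98
Candidate C: set leaf[2] = 69 -> leaves = [62, 37, 69, 92, 90, 40, 77]
  L0: [62, 37, 69, 92, 90, 40, 77]
  L1: h(62,37)=(62*31+37)%997=962 h(69,92)=(69*31+92)%997=237 h(90,40)=(90*31+40)%997=836 h(77,77)=(77*31+77)%997=470 -> [962, 237, 836, 470]
  L2: h(962,237)=(962*31+237)%997=149 h(836,470)=(836*31+470)%997=464 -> [149, 464]
  L3: h(149,464)=(149*31+464)%997=98 -> [98]
  root = 98 == target 98  ** MATCH **
Candidate C produces the target root.

Answer: C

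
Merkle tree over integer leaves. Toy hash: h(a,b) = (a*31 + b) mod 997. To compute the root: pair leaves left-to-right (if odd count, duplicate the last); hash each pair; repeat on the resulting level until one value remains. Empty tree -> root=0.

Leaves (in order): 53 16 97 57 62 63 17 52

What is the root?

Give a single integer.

Answer: 665

Derivation:
L0: [53, 16, 97, 57, 62, 63, 17, 52]
L1: h(53,16)=(53*31+16)%997=662 h(97,57)=(97*31+57)%997=73 h(62,63)=(62*31+63)%997=988 h(17,52)=(17*31+52)%997=579 -> [662, 73, 988, 579]
L2: h(662,73)=(662*31+73)%997=655 h(988,579)=(988*31+579)%997=300 -> [655, 300]
L3: h(655,300)=(655*31+300)%997=665 -> [665]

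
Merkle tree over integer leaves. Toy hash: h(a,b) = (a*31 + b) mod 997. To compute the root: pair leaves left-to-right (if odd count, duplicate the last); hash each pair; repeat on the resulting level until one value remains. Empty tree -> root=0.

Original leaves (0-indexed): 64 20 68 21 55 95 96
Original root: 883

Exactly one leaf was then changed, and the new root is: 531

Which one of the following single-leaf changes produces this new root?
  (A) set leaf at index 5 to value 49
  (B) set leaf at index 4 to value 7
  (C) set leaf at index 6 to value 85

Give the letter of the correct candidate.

Original leaves: [64, 20, 68, 21, 55, 95, 96]
Target new root: 531
Try each candidate change and compute the resulting root:
Candidate A: set leaf[5] = 49 -> leaves = [64, 20, 68, 21, 55, 49, 96]
  L0: [64, 20, 68, 21, 55, 49, 96]
  L1: h(64,20)=(64*31+20)%997=10 h(68,21)=(68*31+21)%997=135 h(55,49)=(55*31+49)%997=757 h(96,96)=(96*31+96)%997=81 -> [10, 135, 757, 81]
  L2: h(10,135)=(10*31+135)%997=445 h(757,81)=(757*31+81)%997=617 -> [445, 617]
  L3: h(445,617)=(445*31+617)%997=454 -> [454]
  root = 454 != target 531
Candidate B: set leaf[4] = 7 -> leaves = [64, 20, 68, 21, 7, 95, 96]
  L0: [64, 20, 68, 21, 7, 95, 96]
  L1: h(64,20)=(64*31+20)%997=10 h(68,21)=(68*31+21)%997=135 h(7,95)=(7*31+95)%997=312 h(96,96)=(96*31+96)%997=81 -> [10, 135, 312, 81]
  L2: h(10,135)=(10*31+135)%997=445 h(312,81)=(312*31+81)%997=780 -> [445, 780]
  L3: h(445,780)=(445*31+780)%997=617 -> [617]
  root = 617 != target 531
Candidate C: set leaf[6] = 85 -> leaves = [64, 20, 68, 21, 55, 95, 85]
  L0: [64, 20, 68, 21, 55, 95, 85]
  L1: h(64,20)=(64*31+20)%997=10 h(68,21)=(68*31+21)%997=135 h(55,95)=(55*31+95)%997=803 h(85,85)=(85*31+85)%997=726 -> [10, 135, 803, 726]
  L2: h(10,135)=(10*31+135)%997=445 h(803,726)=(803*31+726)%997=694 -> [445, 694]
  L3: h(445,694)=(445*31+694)%997=531 -> [531]
  root = 531 == target 531  ** MATCH **
Candidate C produces the target root.

Answer: C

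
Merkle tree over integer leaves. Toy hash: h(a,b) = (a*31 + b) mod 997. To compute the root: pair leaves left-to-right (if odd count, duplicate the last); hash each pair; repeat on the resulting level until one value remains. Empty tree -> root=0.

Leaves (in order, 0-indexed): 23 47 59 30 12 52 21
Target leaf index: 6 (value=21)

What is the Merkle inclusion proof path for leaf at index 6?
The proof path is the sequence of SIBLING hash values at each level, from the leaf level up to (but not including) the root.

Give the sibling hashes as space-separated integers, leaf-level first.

L0 (leaves): [23, 47, 59, 30, 12, 52, 21], target index=6
L1: h(23,47)=(23*31+47)%997=760 [pair 0] h(59,30)=(59*31+30)%997=862 [pair 1] h(12,52)=(12*31+52)%997=424 [pair 2] h(21,21)=(21*31+21)%997=672 [pair 3] -> [760, 862, 424, 672]
  Sibling for proof at L0: 21
L2: h(760,862)=(760*31+862)%997=494 [pair 0] h(424,672)=(424*31+672)%997=855 [pair 1] -> [494, 855]
  Sibling for proof at L1: 424
L3: h(494,855)=(494*31+855)%997=217 [pair 0] -> [217]
  Sibling for proof at L2: 494
Root: 217
Proof path (sibling hashes from leaf to root): [21, 424, 494]

Answer: 21 424 494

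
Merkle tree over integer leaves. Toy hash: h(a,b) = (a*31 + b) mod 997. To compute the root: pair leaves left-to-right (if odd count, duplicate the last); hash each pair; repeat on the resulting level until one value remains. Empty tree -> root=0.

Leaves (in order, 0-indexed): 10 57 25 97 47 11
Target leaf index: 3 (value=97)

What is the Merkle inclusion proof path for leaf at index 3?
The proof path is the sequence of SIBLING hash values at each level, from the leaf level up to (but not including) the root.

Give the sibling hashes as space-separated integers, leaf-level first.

L0 (leaves): [10, 57, 25, 97, 47, 11], target index=3
L1: h(10,57)=(10*31+57)%997=367 [pair 0] h(25,97)=(25*31+97)%997=872 [pair 1] h(47,11)=(47*31+11)%997=471 [pair 2] -> [367, 872, 471]
  Sibling for proof at L0: 25
L2: h(367,872)=(367*31+872)%997=285 [pair 0] h(471,471)=(471*31+471)%997=117 [pair 1] -> [285, 117]
  Sibling for proof at L1: 367
L3: h(285,117)=(285*31+117)%997=976 [pair 0] -> [976]
  Sibling for proof at L2: 117
Root: 976
Proof path (sibling hashes from leaf to root): [25, 367, 117]

Answer: 25 367 117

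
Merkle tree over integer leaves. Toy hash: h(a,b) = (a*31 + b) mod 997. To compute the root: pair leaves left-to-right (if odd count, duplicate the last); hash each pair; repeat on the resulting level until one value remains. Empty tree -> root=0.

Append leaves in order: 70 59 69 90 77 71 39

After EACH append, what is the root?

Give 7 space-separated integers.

Answer: 70 235 520 541 904 712 499

Derivation:
After append 70 (leaves=[70]):
  L0: [70]
  root=70
After append 59 (leaves=[70, 59]):
  L0: [70, 59]
  L1: h(70,59)=(70*31+59)%997=235 -> [235]
  root=235
After append 69 (leaves=[70, 59, 69]):
  L0: [70, 59, 69]
  L1: h(70,59)=(70*31+59)%997=235 h(69,69)=(69*31+69)%997=214 -> [235, 214]
  L2: h(235,214)=(235*31+214)%997=520 -> [520]
  root=520
After append 90 (leaves=[70, 59, 69, 90]):
  L0: [70, 59, 69, 90]
  L1: h(70,59)=(70*31+59)%997=235 h(69,90)=(69*31+90)%997=235 -> [235, 235]
  L2: h(235,235)=(235*31+235)%997=541 -> [541]
  root=541
After append 77 (leaves=[70, 59, 69, 90, 77]):
  L0: [70, 59, 69, 90, 77]
  L1: h(70,59)=(70*31+59)%997=235 h(69,90)=(69*31+90)%997=235 h(77,77)=(77*31+77)%997=470 -> [235, 235, 470]
  L2: h(235,235)=(235*31+235)%997=541 h(470,470)=(470*31+470)%997=85 -> [541, 85]
  L3: h(541,85)=(541*31+85)%997=904 -> [904]
  root=904
After append 71 (leaves=[70, 59, 69, 90, 77, 71]):
  L0: [70, 59, 69, 90, 77, 71]
  L1: h(70,59)=(70*31+59)%997=235 h(69,90)=(69*31+90)%997=235 h(77,71)=(77*31+71)%997=464 -> [235, 235, 464]
  L2: h(235,235)=(235*31+235)%997=541 h(464,464)=(464*31+464)%997=890 -> [541, 890]
  L3: h(541,890)=(541*31+890)%997=712 -> [712]
  root=712
After append 39 (leaves=[70, 59, 69, 90, 77, 71, 39]):
  L0: [70, 59, 69, 90, 77, 71, 39]
  L1: h(70,59)=(70*31+59)%997=235 h(69,90)=(69*31+90)%997=235 h(77,71)=(77*31+71)%997=464 h(39,39)=(39*31+39)%997=251 -> [235, 235, 464, 251]
  L2: h(235,235)=(235*31+235)%997=541 h(464,251)=(464*31+251)%997=677 -> [541, 677]
  L3: h(541,677)=(541*31+677)%997=499 -> [499]
  root=499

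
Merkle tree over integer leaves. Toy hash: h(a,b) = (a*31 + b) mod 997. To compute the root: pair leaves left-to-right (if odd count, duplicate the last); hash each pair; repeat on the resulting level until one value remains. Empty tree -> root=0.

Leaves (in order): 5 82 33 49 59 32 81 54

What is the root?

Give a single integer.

Answer: 211

Derivation:
L0: [5, 82, 33, 49, 59, 32, 81, 54]
L1: h(5,82)=(5*31+82)%997=237 h(33,49)=(33*31+49)%997=75 h(59,32)=(59*31+32)%997=864 h(81,54)=(81*31+54)%997=571 -> [237, 75, 864, 571]
L2: h(237,75)=(237*31+75)%997=443 h(864,571)=(864*31+571)%997=436 -> [443, 436]
L3: h(443,436)=(443*31+436)%997=211 -> [211]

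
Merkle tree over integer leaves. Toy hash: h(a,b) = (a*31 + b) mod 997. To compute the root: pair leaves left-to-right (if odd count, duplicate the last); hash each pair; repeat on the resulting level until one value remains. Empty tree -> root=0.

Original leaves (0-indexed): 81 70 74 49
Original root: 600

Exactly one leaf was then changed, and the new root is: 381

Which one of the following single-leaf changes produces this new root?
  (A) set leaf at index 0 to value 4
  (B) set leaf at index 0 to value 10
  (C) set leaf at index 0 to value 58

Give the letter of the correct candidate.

Original leaves: [81, 70, 74, 49]
Target new root: 381
Try each candidate change and compute the resulting root:
Candidate A: set leaf[0] = 4 -> leaves = [4, 70, 74, 49]
  L0: [4, 70, 74, 49]
  L1: h(4,70)=(4*31+70)%997=194 h(74,49)=(74*31+49)%997=349 -> [194, 349]
  L2: h(194,349)=(194*31+349)%997=381 -> [381]
  root = 381 == target 381  ** MATCH **
Candidate B: set leaf[0] = 10 -> leaves = [10, 70, 74, 49]
  L0: [10, 70, 74, 49]
  L1: h(10,70)=(10*31+70)%997=380 h(74,49)=(74*31+49)%997=349 -> [380, 349]
  L2: h(380,349)=(380*31+349)%997=165 -> [165]
  root = 165 != target 381
Candidate C: set leaf[0] = 58 -> leaves = [58, 70, 74, 49]
  L0: [58, 70, 74, 49]
  L1: h(58,70)=(58*31+70)%997=871 h(74,49)=(74*31+49)%997=349 -> [871, 349]
  L2: h(871,349)=(871*31+349)%997=431 -> [431]
  root = 431 != target 381
Candidate A produces the target root.

Answer: A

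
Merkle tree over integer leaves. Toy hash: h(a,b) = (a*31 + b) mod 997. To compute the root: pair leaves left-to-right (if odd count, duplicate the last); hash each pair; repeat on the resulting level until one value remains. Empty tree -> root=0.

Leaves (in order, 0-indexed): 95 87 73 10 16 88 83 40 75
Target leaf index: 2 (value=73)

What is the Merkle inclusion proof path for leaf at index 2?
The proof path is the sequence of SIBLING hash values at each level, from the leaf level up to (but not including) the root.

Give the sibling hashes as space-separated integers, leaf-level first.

Answer: 10 41 777 992

Derivation:
L0 (leaves): [95, 87, 73, 10, 16, 88, 83, 40, 75], target index=2
L1: h(95,87)=(95*31+87)%997=41 [pair 0] h(73,10)=(73*31+10)%997=279 [pair 1] h(16,88)=(16*31+88)%997=584 [pair 2] h(83,40)=(83*31+40)%997=619 [pair 3] h(75,75)=(75*31+75)%997=406 [pair 4] -> [41, 279, 584, 619, 406]
  Sibling for proof at L0: 10
L2: h(41,279)=(41*31+279)%997=553 [pair 0] h(584,619)=(584*31+619)%997=777 [pair 1] h(406,406)=(406*31+406)%997=31 [pair 2] -> [553, 777, 31]
  Sibling for proof at L1: 41
L3: h(553,777)=(553*31+777)%997=971 [pair 0] h(31,31)=(31*31+31)%997=992 [pair 1] -> [971, 992]
  Sibling for proof at L2: 777
L4: h(971,992)=(971*31+992)%997=186 [pair 0] -> [186]
  Sibling for proof at L3: 992
Root: 186
Proof path (sibling hashes from leaf to root): [10, 41, 777, 992]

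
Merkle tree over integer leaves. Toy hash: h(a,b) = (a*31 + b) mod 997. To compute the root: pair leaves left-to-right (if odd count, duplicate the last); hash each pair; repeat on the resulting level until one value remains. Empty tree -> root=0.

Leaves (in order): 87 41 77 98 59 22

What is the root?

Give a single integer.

Answer: 810

Derivation:
L0: [87, 41, 77, 98, 59, 22]
L1: h(87,41)=(87*31+41)%997=744 h(77,98)=(77*31+98)%997=491 h(59,22)=(59*31+22)%997=854 -> [744, 491, 854]
L2: h(744,491)=(744*31+491)%997=624 h(854,854)=(854*31+854)%997=409 -> [624, 409]
L3: h(624,409)=(624*31+409)%997=810 -> [810]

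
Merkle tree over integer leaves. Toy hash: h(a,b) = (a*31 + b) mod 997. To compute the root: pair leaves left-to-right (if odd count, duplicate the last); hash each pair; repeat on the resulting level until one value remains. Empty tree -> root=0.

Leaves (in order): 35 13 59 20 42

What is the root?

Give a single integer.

L0: [35, 13, 59, 20, 42]
L1: h(35,13)=(35*31+13)%997=101 h(59,20)=(59*31+20)%997=852 h(42,42)=(42*31+42)%997=347 -> [101, 852, 347]
L2: h(101,852)=(101*31+852)%997=992 h(347,347)=(347*31+347)%997=137 -> [992, 137]
L3: h(992,137)=(992*31+137)%997=979 -> [979]

Answer: 979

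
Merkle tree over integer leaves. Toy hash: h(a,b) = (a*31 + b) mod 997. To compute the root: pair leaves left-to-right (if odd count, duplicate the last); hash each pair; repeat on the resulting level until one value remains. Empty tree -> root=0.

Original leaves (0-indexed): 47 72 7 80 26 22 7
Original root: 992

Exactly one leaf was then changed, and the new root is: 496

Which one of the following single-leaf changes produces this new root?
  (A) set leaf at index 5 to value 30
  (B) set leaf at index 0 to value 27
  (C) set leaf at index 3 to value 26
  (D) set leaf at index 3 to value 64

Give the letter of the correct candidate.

Answer: D

Derivation:
Original leaves: [47, 72, 7, 80, 26, 22, 7]
Target new root: 496
Try each candidate change and compute the resulting root:
Candidate A: set leaf[5] = 30 -> leaves = [47, 72, 7, 80, 26, 30, 7]
  L0: [47, 72, 7, 80, 26, 30, 7]
  L1: h(47,72)=(47*31+72)%997=532 h(7,80)=(7*31+80)%997=297 h(26,30)=(26*31+30)%997=836 h(7,7)=(7*31+7)%997=224 -> [532, 297, 836, 224]
  L2: h(532,297)=(532*31+297)%997=837 h(836,224)=(836*31+224)%997=218 -> [837, 218]
  L3: h(837,218)=(837*31+218)%997=243 -> [243]
  root = 243 != target 496
Candidate B: set leaf[0] = 27 -> leaves = [27, 72, 7, 80, 26, 22, 7]
  L0: [27, 72, 7, 80, 26, 22, 7]
  L1: h(27,72)=(27*31+72)%997=909 h(7,80)=(7*31+80)%997=297 h(26,22)=(26*31+22)%997=828 h(7,7)=(7*31+7)%997=224 -> [909, 297, 828, 224]
  L2: h(909,297)=(909*31+297)%997=560 h(828,224)=(828*31+224)%997=967 -> [560, 967]
  L3: h(560,967)=(560*31+967)%997=381 -> [381]
  root = 381 != target 496
Candidate C: set leaf[3] = 26 -> leaves = [47, 72, 7, 26, 26, 22, 7]
  L0: [47, 72, 7, 26, 26, 22, 7]
  L1: h(47,72)=(47*31+72)%997=532 h(7,26)=(7*31+26)%997=243 h(26,22)=(26*31+22)%997=828 h(7,7)=(7*31+7)%997=224 -> [532, 243, 828, 224]
  L2: h(532,243)=(532*31+243)%997=783 h(828,224)=(828*31+224)%997=967 -> [783, 967]
  L3: h(783,967)=(783*31+967)%997=315 -> [315]
  root = 315 != target 496
Candidate D: set leaf[3] = 64 -> leaves = [47, 72, 7, 64, 26, 22, 7]
  L0: [47, 72, 7, 64, 26, 22, 7]
  L1: h(47,72)=(47*31+72)%997=532 h(7,64)=(7*31+64)%997=281 h(26,22)=(26*31+22)%997=828 h(7,7)=(7*31+7)%997=224 -> [532, 281, 828, 224]
  L2: h(532,281)=(532*31+281)%997=821 h(828,224)=(828*31+224)%997=967 -> [821, 967]
  L3: h(821,967)=(821*31+967)%997=496 -> [496]
  root = 496 == target 496  ** MATCH **
Candidate D produces the target root.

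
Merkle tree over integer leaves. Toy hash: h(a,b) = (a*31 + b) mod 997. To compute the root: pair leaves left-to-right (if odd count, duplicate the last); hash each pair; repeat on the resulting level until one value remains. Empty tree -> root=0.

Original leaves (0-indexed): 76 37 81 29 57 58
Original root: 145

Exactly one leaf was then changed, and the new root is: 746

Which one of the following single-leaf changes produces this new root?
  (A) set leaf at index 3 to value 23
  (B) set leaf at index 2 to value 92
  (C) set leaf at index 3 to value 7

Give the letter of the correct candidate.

Original leaves: [76, 37, 81, 29, 57, 58]
Target new root: 746
Try each candidate change and compute the resulting root:
Candidate A: set leaf[3] = 23 -> leaves = [76, 37, 81, 23, 57, 58]
  L0: [76, 37, 81, 23, 57, 58]
  L1: h(76,37)=(76*31+37)%997=399 h(81,23)=(81*31+23)%997=540 h(57,58)=(57*31+58)%997=828 -> [399, 540, 828]
  L2: h(399,540)=(399*31+540)%997=945 h(828,828)=(828*31+828)%997=574 -> [945, 574]
  L3: h(945,574)=(945*31+574)%997=956 -> [956]
  root = 956 != target 746
Candidate B: set leaf[2] = 92 -> leaves = [76, 37, 92, 29, 57, 58]
  L0: [76, 37, 92, 29, 57, 58]
  L1: h(76,37)=(76*31+37)%997=399 h(92,29)=(92*31+29)%997=887 h(57,58)=(57*31+58)%997=828 -> [399, 887, 828]
  L2: h(399,887)=(399*31+887)%997=295 h(828,828)=(828*31+828)%997=574 -> [295, 574]
  L3: h(295,574)=(295*31+574)%997=746 -> [746]
  root = 746 == target 746  ** MATCH **
Candidate C: set leaf[3] = 7 -> leaves = [76, 37, 81, 7, 57, 58]
  L0: [76, 37, 81, 7, 57, 58]
  L1: h(76,37)=(76*31+37)%997=399 h(81,7)=(81*31+7)%997=524 h(57,58)=(57*31+58)%997=828 -> [399, 524, 828]
  L2: h(399,524)=(399*31+524)%997=929 h(828,828)=(828*31+828)%997=574 -> [929, 574]
  L3: h(929,574)=(929*31+574)%997=460 -> [460]
  root = 460 != target 746
Candidate B produces the target root.

Answer: B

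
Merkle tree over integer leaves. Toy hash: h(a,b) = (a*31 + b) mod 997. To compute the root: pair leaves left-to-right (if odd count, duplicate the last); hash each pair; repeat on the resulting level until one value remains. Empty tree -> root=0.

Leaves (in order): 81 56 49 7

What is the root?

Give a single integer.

Answer: 346

Derivation:
L0: [81, 56, 49, 7]
L1: h(81,56)=(81*31+56)%997=573 h(49,7)=(49*31+7)%997=529 -> [573, 529]
L2: h(573,529)=(573*31+529)%997=346 -> [346]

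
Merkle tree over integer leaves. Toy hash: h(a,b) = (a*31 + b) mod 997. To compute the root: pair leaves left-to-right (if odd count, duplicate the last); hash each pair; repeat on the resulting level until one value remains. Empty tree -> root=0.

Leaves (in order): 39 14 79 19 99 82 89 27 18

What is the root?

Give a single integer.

Answer: 356

Derivation:
L0: [39, 14, 79, 19, 99, 82, 89, 27, 18]
L1: h(39,14)=(39*31+14)%997=226 h(79,19)=(79*31+19)%997=474 h(99,82)=(99*31+82)%997=160 h(89,27)=(89*31+27)%997=792 h(18,18)=(18*31+18)%997=576 -> [226, 474, 160, 792, 576]
L2: h(226,474)=(226*31+474)%997=501 h(160,792)=(160*31+792)%997=767 h(576,576)=(576*31+576)%997=486 -> [501, 767, 486]
L3: h(501,767)=(501*31+767)%997=346 h(486,486)=(486*31+486)%997=597 -> [346, 597]
L4: h(346,597)=(346*31+597)%997=356 -> [356]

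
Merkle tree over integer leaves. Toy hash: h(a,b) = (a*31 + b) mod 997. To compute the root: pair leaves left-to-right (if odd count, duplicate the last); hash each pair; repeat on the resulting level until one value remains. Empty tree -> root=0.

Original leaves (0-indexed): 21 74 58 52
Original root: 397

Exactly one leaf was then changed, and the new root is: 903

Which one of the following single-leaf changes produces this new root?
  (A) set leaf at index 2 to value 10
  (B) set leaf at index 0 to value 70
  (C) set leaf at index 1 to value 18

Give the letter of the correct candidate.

Original leaves: [21, 74, 58, 52]
Target new root: 903
Try each candidate change and compute the resulting root:
Candidate A: set leaf[2] = 10 -> leaves = [21, 74, 10, 52]
  L0: [21, 74, 10, 52]
  L1: h(21,74)=(21*31+74)%997=725 h(10,52)=(10*31+52)%997=362 -> [725, 362]
  L2: h(725,362)=(725*31+362)%997=903 -> [903]
  root = 903 == target 903  ** MATCH **
Candidate B: set leaf[0] = 70 -> leaves = [70, 74, 58, 52]
  L0: [70, 74, 58, 52]
  L1: h(70,74)=(70*31+74)%997=250 h(58,52)=(58*31+52)%997=853 -> [250, 853]
  L2: h(250,853)=(250*31+853)%997=627 -> [627]
  root = 627 != target 903
Candidate C: set leaf[1] = 18 -> leaves = [21, 18, 58, 52]
  L0: [21, 18, 58, 52]
  L1: h(21,18)=(21*31+18)%997=669 h(58,52)=(58*31+52)%997=853 -> [669, 853]
  L2: h(669,853)=(669*31+853)%997=655 -> [655]
  root = 655 != target 903
Candidate A produces the target root.

Answer: A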